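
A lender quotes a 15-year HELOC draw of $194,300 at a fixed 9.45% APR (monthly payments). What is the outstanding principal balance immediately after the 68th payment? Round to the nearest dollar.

$150,186

With monthly rate i = 9.45%/12 = 0.0078750, the balance after k of n payments is P · [(1+i)^n − (1+i)^k] / [(1+i)^n − 1].
(1+0.0078750)^180 = 4.10394097 and (1+0.0078750)^68 = 1.70472273, so the balance is 194,300 × (4.10394097 − 1.70472273) / (4.10394097 − 1) = $150,185.88.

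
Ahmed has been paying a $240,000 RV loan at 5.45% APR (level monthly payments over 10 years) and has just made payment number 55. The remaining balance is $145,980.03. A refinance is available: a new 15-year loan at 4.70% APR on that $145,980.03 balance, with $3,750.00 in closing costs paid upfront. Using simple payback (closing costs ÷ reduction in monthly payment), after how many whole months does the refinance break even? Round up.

Current payment = 240,000 × 5.45%/12 / (1 − (1+0.0045417)^−120) = $2,598.69.
Refinanced payment = 145,980.03 × 0.0039167 / (1 − (1+0.0039167)^−180) = $1,131.72.
Monthly savings = $2,598.69 − $1,131.72 = $1,466.97.
Break-even = $3,750.00 / $1,466.97 = 2.56 → 3 months.

3 months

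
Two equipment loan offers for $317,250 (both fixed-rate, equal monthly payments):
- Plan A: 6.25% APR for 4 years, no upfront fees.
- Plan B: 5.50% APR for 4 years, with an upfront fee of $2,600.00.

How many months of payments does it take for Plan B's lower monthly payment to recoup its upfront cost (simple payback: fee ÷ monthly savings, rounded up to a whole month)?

24 months

Plan A: monthly rate = 6.25%/12 = 0.0052083; payment = 317,250 × 0.0052083 / (1 − (1+0.0052083)^−48) = $7,487.04.
Plan B: at 5.50% the monthly rate is 0.0045833, so the payment is 317,250 × 0.0045833 / (1 − 1.0045833^−48) = $7,378.12.
Monthly savings = $7,487.04 − $7,378.12 = $108.92.
Break-even = $2,600.00 / $108.92 = 23.87 → 24 months.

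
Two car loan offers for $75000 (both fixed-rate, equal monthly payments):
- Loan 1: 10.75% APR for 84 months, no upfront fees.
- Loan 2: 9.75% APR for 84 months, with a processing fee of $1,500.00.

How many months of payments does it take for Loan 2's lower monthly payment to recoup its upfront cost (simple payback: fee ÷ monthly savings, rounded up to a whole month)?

Loan 1: at 10.75% the monthly rate is 0.0089583, so the payment is 75,000 × 0.0089583 / (1 − 1.0089583^−84) = $1,274.35.
Loan 2: at 9.75% the monthly rate is 0.0081250, so the payment is 75,000 × 0.0081250 / (1 − 1.0081250^−84) = $1,235.42.
Monthly savings = $1,274.35 − $1,235.42 = $38.93.
Break-even = $1,500.00 / $38.93 = 38.53 → 39 months.

39 months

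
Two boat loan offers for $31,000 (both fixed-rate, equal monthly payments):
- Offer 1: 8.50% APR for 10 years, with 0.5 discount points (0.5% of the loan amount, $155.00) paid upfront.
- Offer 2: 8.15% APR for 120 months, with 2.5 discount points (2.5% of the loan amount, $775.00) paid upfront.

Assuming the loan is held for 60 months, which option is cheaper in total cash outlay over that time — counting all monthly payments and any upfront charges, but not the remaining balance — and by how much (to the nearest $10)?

Offer 1: at 8.50% the monthly rate is 0.0070833, so the payment is 31,000 × 0.0070833 / (1 − 1.0070833^−120) = $384.36.
Offer 2: monthly rate = 8.15%/12 = 0.0067917; payment = 31,000 × 0.0067917 / (1 − (1+0.0067917)^−120) = $378.58.
Over 60 months: Offer 1 costs 60 × $384.36 + $155.00 = $23,216.60; Offer 2 costs 60 × $378.58 + $775.00 = $23,489.80.
Offer 1 is cheaper by $23,489.80 − $23,216.60 = $273.20.

Offer 1 by $270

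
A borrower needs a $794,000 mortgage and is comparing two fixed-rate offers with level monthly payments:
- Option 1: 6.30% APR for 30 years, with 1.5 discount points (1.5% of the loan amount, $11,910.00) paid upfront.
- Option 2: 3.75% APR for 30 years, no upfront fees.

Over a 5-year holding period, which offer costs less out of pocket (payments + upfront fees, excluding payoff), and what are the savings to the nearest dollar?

Option 1: monthly rate = 6.3%/12 = 0.0052500; payment = 794,000 × 0.0052500 / (1 − (1+0.0052500)^−360) = $4,914.64.
Option 2: at 3.75% the monthly rate is 0.0031250, so the payment is 794,000 × 0.0031250 / (1 − 1.0031250^−360) = $3,677.14.
Over 60 months: Option 1 costs 60 × $4,914.64 + $11,910.00 = $306,788.40; Option 2 costs 60 × $3,677.14 = $220,628.40.
Option 2 is cheaper by $306,788.40 − $220,628.40 = $86,160.00.

Option 2 by $86,160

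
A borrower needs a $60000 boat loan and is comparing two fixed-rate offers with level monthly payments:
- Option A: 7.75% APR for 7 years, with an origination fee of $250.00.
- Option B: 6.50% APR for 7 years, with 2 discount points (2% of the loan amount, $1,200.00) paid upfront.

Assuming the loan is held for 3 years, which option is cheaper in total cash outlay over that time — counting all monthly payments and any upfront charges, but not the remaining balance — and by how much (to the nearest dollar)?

Option A: monthly rate = 7.75%/12 = 0.0064583; payment = 60,000 × 0.0064583 / (1 − (1+0.0064583)^−84) = $927.72.
Option B: monthly rate = 6.5%/12 = 0.0054167; payment = 60,000 × 0.0054167 / (1 − (1+0.0054167)^−84) = $890.97.
Over 36 months: Option A costs 36 × $927.72 + $250.00 = $33,647.92; Option B costs 36 × $890.97 + $1,200.00 = $33,274.92.
Option B is cheaper by $33,647.92 − $33,274.92 = $373.00.

Option B by $373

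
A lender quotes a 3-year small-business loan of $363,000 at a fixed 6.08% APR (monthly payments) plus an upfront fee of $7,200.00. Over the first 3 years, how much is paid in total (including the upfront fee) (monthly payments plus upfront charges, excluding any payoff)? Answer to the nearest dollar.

$405,228

At 6.08% the monthly rate is 0.0050667, so the payment is 363,000 × 0.0050667 / (1 − 1.0050667^−36) = $11,056.33.
Total outlay = 36 × $11,056.33 + $7,200.00 = $405,227.88.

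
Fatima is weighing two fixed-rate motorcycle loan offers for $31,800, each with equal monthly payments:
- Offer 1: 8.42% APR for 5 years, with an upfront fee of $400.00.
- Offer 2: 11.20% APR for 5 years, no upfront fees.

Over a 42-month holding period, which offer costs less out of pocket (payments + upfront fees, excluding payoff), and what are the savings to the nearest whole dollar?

Offer 1: monthly rate = 8.42%/12 = 0.0070167; payment = 31,800 × 0.0070167 / (1 − (1+0.0070167)^−60) = $651.20.
Offer 2: at 11.20% the monthly rate is 0.0093333, so the payment is 31,800 × 0.0093333 / (1 − 1.0093333^−60) = $694.59.
Over 42 months: Offer 1 costs 42 × $651.20 + $400.00 = $27,750.40; Offer 2 costs 42 × $694.59 = $29,172.78.
Offer 1 is cheaper by $29,172.78 − $27,750.40 = $1,422.38.

Offer 1 by $1,422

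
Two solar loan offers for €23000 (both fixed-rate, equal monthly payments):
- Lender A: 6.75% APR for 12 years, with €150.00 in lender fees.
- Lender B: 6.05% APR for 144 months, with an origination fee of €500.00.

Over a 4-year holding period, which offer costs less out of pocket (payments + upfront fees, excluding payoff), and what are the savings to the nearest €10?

Lender B by €50

Lender A: at 6.75% the monthly rate is 0.0056250, so the payment is 23,000 × 0.0056250 / (1 − 1.0056250^−144) = €233.47.
Lender B: at 6.05% the monthly rate is 0.0050417, so the payment is 23,000 × 0.0050417 / (1 − 1.0050417^−144) = €225.04.
Over 48 months: Lender A costs 48 × €233.47 + €150.00 = €11,356.56; Lender B costs 48 × €225.04 + €500.00 = €11,301.92.
Lender B is cheaper by €11,356.56 − €11,301.92 = €54.64.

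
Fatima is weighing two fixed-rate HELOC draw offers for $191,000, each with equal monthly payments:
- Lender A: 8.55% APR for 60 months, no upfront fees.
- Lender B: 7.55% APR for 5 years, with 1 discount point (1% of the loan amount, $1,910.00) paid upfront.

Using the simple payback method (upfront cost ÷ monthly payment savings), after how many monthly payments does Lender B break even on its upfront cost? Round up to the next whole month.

21 months

Lender A: at 8.55% the monthly rate is 0.0071250, so the payment is 191,000 × 0.0071250 / (1 − 1.0071250^−60) = $3,923.26.
Lender B: at 7.55% the monthly rate is 0.0062917, so the payment is 191,000 × 0.0062917 / (1 − 1.0062917^−60) = $3,831.79.
Monthly savings = $3,923.26 − $3,831.79 = $91.47.
Break-even = $1,910.00 / $91.47 = 20.88 → 21 months.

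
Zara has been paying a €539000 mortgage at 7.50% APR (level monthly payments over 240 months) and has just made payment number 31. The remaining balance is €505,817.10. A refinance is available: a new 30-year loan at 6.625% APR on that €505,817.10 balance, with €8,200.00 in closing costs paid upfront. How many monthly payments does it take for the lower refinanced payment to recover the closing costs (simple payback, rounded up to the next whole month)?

Current payment = 539,000 × 7.5%/12 / (1 − (1+0.0062500)^−240) = €4,342.15.
Refinanced payment = 505,817.10 × 0.0055208 / (1 − (1+0.0055208)^−360) = €3,238.80.
Monthly savings = €4,342.15 − €3,238.80 = €1,103.35.
Break-even = €8,200.00 / €1,103.35 = 7.43 → 8 months.

8 months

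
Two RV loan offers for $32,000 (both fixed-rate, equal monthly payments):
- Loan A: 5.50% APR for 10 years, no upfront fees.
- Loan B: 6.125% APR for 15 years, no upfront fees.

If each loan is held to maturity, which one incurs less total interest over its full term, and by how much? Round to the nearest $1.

Loan A by $7,322

Loan A: monthly rate = 5.5%/12 = 0.0045833; payment = 32,000 × 0.0045833 / (1 − (1+0.0045833)^−120) = $347.28.
Total interest on Loan A = 120 × $347.28 − $32,000 = $9,673.60.
Loan B: monthly rate = 6.125%/12 = 0.0051042; payment = 32,000 × 0.0051042 / (1 − (1+0.0051042)^−180) = $272.20.
Total interest on Loan B = 180 × $272.20 − $32,000 = $16,996.00.
Loan A is lower by $7,322.40.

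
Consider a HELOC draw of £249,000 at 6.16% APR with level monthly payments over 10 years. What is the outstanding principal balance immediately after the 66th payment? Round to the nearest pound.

£131,028

With monthly rate i = 6.16%/12 = 0.0051333, the balance after k of n payments is P · [(1+i)^n − (1+i)^k] / [(1+i)^n − 1].
(1+0.0051333)^120 = 1.84859210 and (1+0.0051333)^66 = 1.40204709, so the balance is 249,000 × (1.84859210 − 1.40204709) / (1.84859210 − 1) = £131,028.45.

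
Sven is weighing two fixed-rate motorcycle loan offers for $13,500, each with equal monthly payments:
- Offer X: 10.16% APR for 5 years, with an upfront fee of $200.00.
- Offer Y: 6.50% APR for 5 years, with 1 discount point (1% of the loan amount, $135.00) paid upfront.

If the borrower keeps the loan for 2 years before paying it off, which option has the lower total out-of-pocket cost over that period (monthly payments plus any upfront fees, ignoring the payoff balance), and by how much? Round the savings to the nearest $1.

Offer Y by $635

Offer X: monthly rate = 10.16%/12 = 0.0084667; payment = 13,500 × 0.0084667 / (1 − (1+0.0084667)^−60) = $287.90.
Offer Y: monthly rate = 6.5%/12 = 0.0054167; payment = 13,500 × 0.0054167 / (1 − (1+0.0054167)^−60) = $264.14.
Over 24 months: Offer X costs 24 × $287.90 + $200.00 = $7,109.60; Offer Y costs 24 × $264.14 + $135.00 = $6,474.36.
Offer Y is cheaper by $7,109.60 − $6,474.36 = $635.24.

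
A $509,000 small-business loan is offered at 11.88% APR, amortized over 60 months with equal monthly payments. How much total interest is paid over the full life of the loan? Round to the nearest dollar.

$168,495

Monthly rate = 11.88%/12 = 0.0099000; payment = 509,000 × 0.0099000 / (1 − (1+0.0099000)^−60) = $11,291.58.
Total paid = 60 × $11,291.58 = $677,494.80; interest = $677,494.80 − $509,000 = $168,494.80.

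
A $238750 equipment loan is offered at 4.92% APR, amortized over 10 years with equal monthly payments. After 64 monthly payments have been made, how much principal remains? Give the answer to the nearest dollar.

With monthly rate i = 4.92%/12 = 0.0041000, the balance after k of n payments is P · [(1+i)^n − (1+i)^k] / [(1+i)^n − 1].
(1+0.0041000)^120 = 1.63393979 and (1+0.0041000)^64 = 1.29934923, so the balance is 238,750 × (1.63393979 − 1.29934923) / (1.63393979 − 1) = $126,011.17.

$126,011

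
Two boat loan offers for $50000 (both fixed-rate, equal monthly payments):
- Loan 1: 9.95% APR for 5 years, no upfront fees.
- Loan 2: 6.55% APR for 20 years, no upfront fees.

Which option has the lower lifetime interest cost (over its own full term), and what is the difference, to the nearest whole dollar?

Loan 1 by $26,155

Loan 1: monthly rate = 9.95%/12 = 0.0082917; payment = 50,000 × 0.0082917 / (1 − (1+0.0082917)^−60) = $1,061.12.
Total interest on Loan 1 = 60 × $1,061.12 − $50,000 = $13,667.20.
Loan 2: at 6.55% the monthly rate is 0.0054583, so the payment is 50,000 × 0.0054583 / (1 − 1.0054583^−240) = $374.26.
Total interest on Loan 2 = 240 × $374.26 − $50,000 = $39,822.40.
Loan 1 is lower by $26,155.20.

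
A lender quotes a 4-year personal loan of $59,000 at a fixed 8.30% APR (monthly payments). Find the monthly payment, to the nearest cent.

Monthly rate = 8.3%/12 = 0.0069167; payment = 59,000 × 0.0069167 / (1 − (1+0.0069167)^−48) = $1,448.69.

$1,448.69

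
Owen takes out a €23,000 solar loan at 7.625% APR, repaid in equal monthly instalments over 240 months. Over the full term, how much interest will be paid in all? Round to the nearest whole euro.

Monthly rate = 7.625%/12 = 0.0063542; payment = 23,000 × 0.0063542 / (1 − (1+0.0063542)^−240) = €187.05.
Total paid = 240 × €187.05 = €44,892.00; interest = €44,892.00 − €23,000 = €21,892.00.

€21,892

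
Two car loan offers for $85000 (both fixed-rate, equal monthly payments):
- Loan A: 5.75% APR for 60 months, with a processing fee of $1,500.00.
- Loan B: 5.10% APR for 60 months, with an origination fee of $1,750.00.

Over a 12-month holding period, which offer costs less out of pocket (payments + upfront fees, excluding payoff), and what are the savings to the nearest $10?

Loan A: at 5.75% the monthly rate is 0.0047917, so the payment is 85,000 × 0.0047917 / (1 − 1.0047917^−60) = $1,633.43.
Loan B: at 5.10% the monthly rate is 0.0042500, so the payment is 85,000 × 0.0042500 / (1 − 1.0042500^−60) = $1,607.95.
Over 12 months: Loan A costs 12 × $1,633.43 + $1,500.00 = $21,101.16; Loan B costs 12 × $1,607.95 + $1,750.00 = $21,045.40.
Loan B is cheaper by $21,101.16 − $21,045.40 = $55.76.

Loan B by $60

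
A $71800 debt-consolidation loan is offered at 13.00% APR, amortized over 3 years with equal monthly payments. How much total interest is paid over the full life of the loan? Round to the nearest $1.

$15,292

Monthly rate = 13%/12 = 0.0108333; payment = 71,800 × 0.0108333 / (1 − (1+0.0108333)^−36) = $2,419.23.
Total paid = 36 × $2,419.23 = $87,092.28; interest = $87,092.28 − $71,800 = $15,292.28.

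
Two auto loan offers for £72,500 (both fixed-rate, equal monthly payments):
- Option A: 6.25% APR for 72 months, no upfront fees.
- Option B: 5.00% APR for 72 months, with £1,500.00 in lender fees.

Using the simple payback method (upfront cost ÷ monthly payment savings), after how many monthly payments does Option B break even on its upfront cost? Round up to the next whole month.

Option A: at 6.25% the monthly rate is 0.0052083, so the payment is 72,500 × 0.0052083 / (1 − 1.0052083^−72) = £1,210.11.
Option B: monthly rate = 5%/12 = 0.0041667; payment = 72,500 × 0.0041667 / (1 − (1+0.0041667)^−72) = £1,167.61.
Monthly savings = £1,210.11 − £1,167.61 = £42.50.
Break-even = £1,500.00 / £42.50 = 35.29 → 36 months.

36 months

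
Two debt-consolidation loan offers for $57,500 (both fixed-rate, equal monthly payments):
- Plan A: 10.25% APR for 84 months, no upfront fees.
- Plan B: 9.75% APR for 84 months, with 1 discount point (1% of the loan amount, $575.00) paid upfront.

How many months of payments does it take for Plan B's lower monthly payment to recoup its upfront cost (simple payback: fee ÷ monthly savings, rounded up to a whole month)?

Plan A: monthly rate = 10.25%/12 = 0.0085417; payment = 57,500 × 0.0085417 / (1 − (1+0.0085417)^−84) = $962.01.
Plan B: monthly rate = 9.75%/12 = 0.0081250; payment = 57,500 × 0.0081250 / (1 − (1+0.0081250)^−84) = $947.16.
Monthly savings = $962.01 − $947.16 = $14.85.
Break-even = $575.00 / $14.85 = 38.72 → 39 months.

39 months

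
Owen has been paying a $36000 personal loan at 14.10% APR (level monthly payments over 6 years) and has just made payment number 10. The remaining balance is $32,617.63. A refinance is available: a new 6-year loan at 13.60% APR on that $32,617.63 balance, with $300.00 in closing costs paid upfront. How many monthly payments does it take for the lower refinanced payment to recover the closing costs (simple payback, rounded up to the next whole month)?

4 months

Current payment = 36,000 × 14.1%/12 / (1 − (1+0.0117500)^−72) = $743.74.
Refinanced payment = 32,617.63 × 0.0113333 / (1 − (1+0.0113333)^−72) = $665.14.
Monthly savings = $743.74 − $665.14 = $78.60.
Break-even = $300.00 / $78.60 = 3.82 → 4 months.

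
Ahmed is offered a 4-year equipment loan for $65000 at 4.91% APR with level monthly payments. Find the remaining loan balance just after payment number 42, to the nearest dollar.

With monthly rate i = 4.91%/12 = 0.0040917, the balance after k of n payments is P · [(1+i)^n − (1+i)^k] / [(1+i)^n − 1].
(1+0.0040917)^48 = 1.21652604 and (1+0.0040917)^42 = 1.18708341, so the balance is 65,000 × (1.21652604 − 1.18708341) / (1.21652604 − 1) = $8,838.53.

$8,839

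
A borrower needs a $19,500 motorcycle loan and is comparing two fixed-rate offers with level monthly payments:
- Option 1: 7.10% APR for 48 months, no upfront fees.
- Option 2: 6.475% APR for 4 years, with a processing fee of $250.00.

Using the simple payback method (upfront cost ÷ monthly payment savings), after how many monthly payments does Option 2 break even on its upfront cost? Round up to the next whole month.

Option 1: at 7.10% the monthly rate is 0.0059167, so the payment is 19,500 × 0.0059167 / (1 − 1.0059167^−48) = $467.86.
Option 2: at 6.475% the monthly rate is 0.0053958, so the payment is 19,500 × 0.0053958 / (1 − 1.0053958^−48) = $462.22.
Monthly savings = $467.86 − $462.22 = $5.64.
Break-even = $250.00 / $5.64 = 44.33 → 45 months.

45 months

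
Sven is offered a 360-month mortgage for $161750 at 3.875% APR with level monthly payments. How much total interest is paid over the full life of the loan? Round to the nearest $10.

At 3.875% the monthly rate is 0.0032292, so the payment is 161,750 × 0.0032292 / (1 − 1.0032292^−360) = $760.61.
Total paid = 360 × $760.61 = $273,819.60; interest = $273,819.60 − $161,750 = $112,069.60.

$112,070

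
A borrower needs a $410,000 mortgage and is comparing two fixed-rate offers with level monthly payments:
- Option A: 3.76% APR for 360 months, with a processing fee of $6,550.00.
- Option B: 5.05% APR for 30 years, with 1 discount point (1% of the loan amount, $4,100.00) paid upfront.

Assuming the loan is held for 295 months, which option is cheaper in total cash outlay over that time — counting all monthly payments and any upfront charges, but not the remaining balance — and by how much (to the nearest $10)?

Option A: monthly rate = 3.76%/12 = 0.0031333; payment = 410,000 × 0.0031333 / (1 − (1+0.0031333)^−360) = $1,901.10.
Option B: monthly rate = 5.05%/12 = 0.0042083; payment = 410,000 × 0.0042083 / (1 − (1+0.0042083)^−360) = $2,213.51.
Over 295 months: Option A costs 295 × $1,901.10 + $6,550.00 = $567,374.50; Option B costs 295 × $2,213.51 + $4,100.00 = $657,085.45.
Option A is cheaper by $657,085.45 − $567,374.50 = $89,710.95.

Option A by $89,710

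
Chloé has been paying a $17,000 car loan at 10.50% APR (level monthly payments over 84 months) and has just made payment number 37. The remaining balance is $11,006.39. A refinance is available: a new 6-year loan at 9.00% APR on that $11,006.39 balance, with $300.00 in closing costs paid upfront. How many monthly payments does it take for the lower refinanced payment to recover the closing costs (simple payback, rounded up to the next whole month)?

4 months

Current payment = 17,000 × 10.5%/12 / (1 − (1+0.0087500)^−84) = $286.63.
Refinanced payment = 11,006.39 × 0.0075000 / (1 − (1+0.0075000)^−72) = $198.40.
Monthly savings = $286.63 − $198.40 = $88.23.
Break-even = $300.00 / $88.23 = 3.40 → 4 months.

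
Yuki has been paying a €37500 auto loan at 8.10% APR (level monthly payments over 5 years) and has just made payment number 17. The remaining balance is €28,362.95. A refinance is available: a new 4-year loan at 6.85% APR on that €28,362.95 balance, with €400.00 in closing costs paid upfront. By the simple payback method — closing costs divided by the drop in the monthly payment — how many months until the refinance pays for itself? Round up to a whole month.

5 months

Current payment = 37,500 × 8.1%/12 / (1 − (1+0.0067500)^−60) = €762.16.
Refinanced payment = 28,362.95 × 0.0057083 / (1 − (1+0.0057083)^−48) = €677.21.
Monthly savings = €762.16 − €677.21 = €84.95.
Break-even = €400.00 / €84.95 = 4.71 → 5 months.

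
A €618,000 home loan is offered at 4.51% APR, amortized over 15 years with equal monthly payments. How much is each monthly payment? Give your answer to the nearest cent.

€4,730.82

Monthly rate = 4.51%/12 = 0.0037583; payment = 618,000 × 0.0037583 / (1 − (1+0.0037583)^−180) = €4,730.82.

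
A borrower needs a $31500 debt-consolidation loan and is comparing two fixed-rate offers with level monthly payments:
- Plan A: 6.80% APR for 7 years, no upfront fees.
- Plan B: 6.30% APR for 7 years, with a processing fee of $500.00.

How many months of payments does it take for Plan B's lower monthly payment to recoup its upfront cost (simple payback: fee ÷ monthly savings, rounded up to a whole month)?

Plan A: monthly rate = 6.8%/12 = 0.0056667; payment = 31,500 × 0.0056667 / (1 − (1+0.0056667)^−84) = $472.35.
Plan B: at 6.30% the monthly rate is 0.0052500, so the payment is 31,500 × 0.0052500 / (1 − 1.0052500^−84) = $464.71.
Monthly savings = $472.35 − $464.71 = $7.64.
Break-even = $500.00 / $7.64 = 65.45 → 66 months.

66 months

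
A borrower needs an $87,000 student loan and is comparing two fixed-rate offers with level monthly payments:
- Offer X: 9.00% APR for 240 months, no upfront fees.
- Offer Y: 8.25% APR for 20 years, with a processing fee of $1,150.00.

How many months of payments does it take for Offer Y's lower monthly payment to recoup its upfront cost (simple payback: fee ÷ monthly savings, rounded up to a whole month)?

Offer X: monthly rate = 9%/12 = 0.0075000; payment = 87,000 × 0.0075000 / (1 − (1+0.0075000)^−240) = $782.76.
Offer Y: monthly rate = 8.25%/12 = 0.0068750; payment = 87,000 × 0.0068750 / (1 − (1+0.0068750)^−240) = $741.30.
Monthly savings = $782.76 − $741.30 = $41.46.
Break-even = $1,150.00 / $41.46 = 27.74 → 28 months.

28 months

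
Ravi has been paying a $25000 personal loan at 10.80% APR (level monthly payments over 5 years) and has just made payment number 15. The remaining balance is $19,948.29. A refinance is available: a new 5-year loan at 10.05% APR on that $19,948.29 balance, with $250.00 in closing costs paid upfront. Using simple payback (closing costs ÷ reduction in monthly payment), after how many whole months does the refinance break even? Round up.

Current payment = 25,000 × 10.8%/12 / (1 − (1+0.0090000)^−60) = $541.07.
Refinanced payment = 19,948.29 × 0.0083750 / (1 − (1+0.0083750)^−60) = $424.33.
Monthly savings = $541.07 − $424.33 = $116.74.
Break-even = $250.00 / $116.74 = 2.14 → 3 months.

3 months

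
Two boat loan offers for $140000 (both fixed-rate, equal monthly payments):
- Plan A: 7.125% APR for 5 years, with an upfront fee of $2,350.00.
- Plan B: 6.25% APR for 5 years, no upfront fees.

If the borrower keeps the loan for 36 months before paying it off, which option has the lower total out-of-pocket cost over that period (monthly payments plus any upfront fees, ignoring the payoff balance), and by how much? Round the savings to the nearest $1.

Plan B by $4,421

Plan A: monthly rate = 7.125%/12 = 0.0059375; payment = 140,000 × 0.0059375 / (1 − (1+0.0059375)^−60) = $2,780.43.
Plan B: at 6.25% the monthly rate is 0.0052083, so the payment is 140,000 × 0.0052083 / (1 − 1.0052083^−60) = $2,722.90.
Over 36 months: Plan A costs 36 × $2,780.43 + $2,350.00 = $102,445.48; Plan B costs 36 × $2,722.90 = $98,024.40.
Plan B is cheaper by $102,445.48 − $98,024.40 = $4,421.08.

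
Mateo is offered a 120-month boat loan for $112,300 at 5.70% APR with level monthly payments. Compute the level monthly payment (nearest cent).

$1,229.91

Monthly rate = 5.7%/12 = 0.0047500; payment = 112,300 × 0.0047500 / (1 − (1+0.0047500)^−120) = $1,229.91.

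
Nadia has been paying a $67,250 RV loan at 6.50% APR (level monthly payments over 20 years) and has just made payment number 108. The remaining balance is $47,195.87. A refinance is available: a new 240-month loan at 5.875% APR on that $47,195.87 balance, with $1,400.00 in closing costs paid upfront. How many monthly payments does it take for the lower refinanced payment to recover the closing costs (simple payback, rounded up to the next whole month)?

9 months

Current payment = 67,250 × 6.5%/12 / (1 − (1+0.0054167)^−240) = $501.40.
Refinanced payment = 47,195.87 × 0.0048958 / (1 − (1+0.0048958)^−240) = $334.73.
Monthly savings = $501.40 − $334.73 = $166.67.
Break-even = $1,400.00 / $166.67 = 8.40 → 9 months.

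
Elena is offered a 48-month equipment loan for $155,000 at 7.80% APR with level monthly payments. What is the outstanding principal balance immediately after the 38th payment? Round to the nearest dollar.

With monthly rate i = 7.8%/12 = 0.0065000, the balance after k of n payments is P · [(1+i)^n − (1+i)^k] / [(1+i)^n − 1].
(1+0.0065000)^48 = 1.36477608 and (1+0.0065000)^38 = 1.27915629, so the balance is 155,000 × (1.36477608 − 1.27915629) / (1.36477608 − 1) = $36,381.41.

$36,381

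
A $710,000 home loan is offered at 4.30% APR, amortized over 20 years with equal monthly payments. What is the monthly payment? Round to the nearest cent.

$4,415.52

Monthly rate = 4.3%/12 = 0.0035833; payment = 710,000 × 0.0035833 / (1 − (1+0.0035833)^−240) = $4,415.52.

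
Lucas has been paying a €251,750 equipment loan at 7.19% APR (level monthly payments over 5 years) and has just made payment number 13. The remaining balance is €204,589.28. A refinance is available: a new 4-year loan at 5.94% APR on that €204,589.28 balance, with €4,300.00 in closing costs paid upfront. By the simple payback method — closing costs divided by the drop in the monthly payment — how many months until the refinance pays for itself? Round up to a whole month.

Current payment = 251,750 × 7.19%/12 / (1 − (1+0.0059917)^−60) = €5,007.55.
Refinanced payment = 204,589.28 × 0.0049500 / (1 − (1+0.0049500)^−48) = €4,799.16.
Monthly savings = €5,007.55 − €4,799.16 = €208.39.
Break-even = €4,300.00 / €208.39 = 20.63 → 21 months.

21 months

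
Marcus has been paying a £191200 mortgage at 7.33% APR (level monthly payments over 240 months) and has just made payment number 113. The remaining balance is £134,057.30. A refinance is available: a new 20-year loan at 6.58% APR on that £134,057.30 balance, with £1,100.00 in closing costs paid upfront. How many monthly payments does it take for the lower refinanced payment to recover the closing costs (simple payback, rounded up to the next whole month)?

Current payment = 191,200 × 7.33%/12 / (1 − (1+0.0061083)^−240) = £1,520.48.
Refinanced payment = 134,057.30 × 0.0054833 / (1 − (1+0.0054833)^−240) = £1,005.82.
Monthly savings = £1,520.48 − £1,005.82 = £514.66.
Break-even = £1,100.00 / £514.66 = 2.14 → 3 months.

3 months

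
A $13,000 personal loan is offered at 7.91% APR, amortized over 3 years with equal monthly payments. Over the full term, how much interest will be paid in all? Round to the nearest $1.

Monthly rate = 7.91%/12 = 0.0065917; payment = 13,000 × 0.0065917 / (1 − (1+0.0065917)^−36) = $406.83.
Total paid = 36 × $406.83 = $14,645.88; interest = $14,645.88 − $13,000 = $1,645.88.

$1,646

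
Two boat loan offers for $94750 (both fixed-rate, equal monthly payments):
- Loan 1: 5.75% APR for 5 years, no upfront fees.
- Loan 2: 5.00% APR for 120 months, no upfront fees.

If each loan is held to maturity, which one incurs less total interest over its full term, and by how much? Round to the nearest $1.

Loan 1 by $11,349

Loan 1: monthly rate = 5.75%/12 = 0.0047917; payment = 94,750 × 0.0047917 / (1 − (1+0.0047917)^−60) = $1,820.79.
Total interest on Loan 1 = 60 × $1,820.79 − $94,750 = $14,497.40.
Loan 2: at 5.00% the monthly rate is 0.0041667, so the payment is 94,750 × 0.0041667 / (1 − 1.0041667^−120) = $1,004.97.
Total interest on Loan 2 = 120 × $1,004.97 − $94,750 = $25,846.40.
Loan 1 is lower by $11,349.00.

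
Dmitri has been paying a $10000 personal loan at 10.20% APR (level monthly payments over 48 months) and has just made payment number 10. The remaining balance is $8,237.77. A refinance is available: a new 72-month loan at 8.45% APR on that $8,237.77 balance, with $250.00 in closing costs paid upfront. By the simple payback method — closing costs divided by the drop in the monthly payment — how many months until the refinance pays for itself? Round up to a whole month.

3 months

Current payment = 10,000 × 10.2%/12 / (1 − (1+0.0085000)^−48) = $254.59.
Refinanced payment = 8,237.77 × 0.0070417 / (1 − (1+0.0070417)^−72) = $146.25.
Monthly savings = $254.59 − $146.25 = $108.34.
Break-even = $250.00 / $108.34 = 2.31 → 3 months.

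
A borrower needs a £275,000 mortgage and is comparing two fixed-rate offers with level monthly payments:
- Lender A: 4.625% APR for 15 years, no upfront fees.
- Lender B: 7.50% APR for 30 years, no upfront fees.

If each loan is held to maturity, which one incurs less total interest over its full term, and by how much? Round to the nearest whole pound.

Lender A by £310,381

Lender A: monthly rate = 4.625%/12 = 0.0038542; payment = 275,000 × 0.0038542 / (1 − (1+0.0038542)^−180) = £2,121.34.
Total interest on Lender A = 180 × £2,121.34 − £275,000 = £106,841.20.
Lender B: at 7.50% the monthly rate is 0.0062500, so the payment is 275,000 × 0.0062500 / (1 − 1.0062500^−360) = £1,922.84.
Total interest on Lender B = 360 × £1,922.84 − £275,000 = £417,222.40.
Lender A is lower by £310,381.20.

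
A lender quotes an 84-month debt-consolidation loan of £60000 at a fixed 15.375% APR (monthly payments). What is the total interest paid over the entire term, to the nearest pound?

Monthly rate = 15.375%/12 = 0.0128125; payment = 60,000 × 0.0128125 / (1 − (1+0.0128125)^−84) = £1,170.46.
Total paid = 84 × £1,170.46 = £98,318.64; interest = £98,318.64 − £60,000 = £38,318.64.

£38,319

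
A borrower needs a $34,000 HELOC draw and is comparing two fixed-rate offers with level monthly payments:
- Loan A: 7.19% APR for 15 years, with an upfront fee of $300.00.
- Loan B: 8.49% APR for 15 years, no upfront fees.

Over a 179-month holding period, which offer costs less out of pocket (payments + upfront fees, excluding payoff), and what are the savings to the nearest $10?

Loan A by $4,240

Loan A: monthly rate = 7.19%/12 = 0.0059917; payment = 34,000 × 0.0059917 / (1 − (1+0.0059917)^−180) = $309.22.
Loan B: monthly rate = 8.49%/12 = 0.0070750; payment = 34,000 × 0.0070750 / (1 − (1+0.0070750)^−180) = $334.61.
Over 179 months: Loan A costs 179 × $309.22 + $300.00 = $55,650.38; Loan B costs 179 × $334.61 = $59,895.19.
Loan A is cheaper by $59,895.19 − $55,650.38 = $4,244.81.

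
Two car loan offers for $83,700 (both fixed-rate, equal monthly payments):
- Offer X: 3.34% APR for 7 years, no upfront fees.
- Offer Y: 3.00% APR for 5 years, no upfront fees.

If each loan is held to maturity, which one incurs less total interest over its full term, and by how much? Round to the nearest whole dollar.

Offer X: monthly rate = 3.34%/12 = 0.0027833; payment = 83,700 × 0.0027833 / (1 − (1+0.0027833)^−84) = $1,118.83.
Total interest on Offer X = 84 × $1,118.83 − $83,700 = $10,281.72.
Offer Y: at 3.00% the monthly rate is 0.0025000, so the payment is 83,700 × 0.0025000 / (1 − 1.0025000^−60) = $1,503.98.
Total interest on Offer Y = 60 × $1,503.98 − $83,700 = $6,538.80.
Offer Y is lower by $3,742.92.

Offer Y by $3,743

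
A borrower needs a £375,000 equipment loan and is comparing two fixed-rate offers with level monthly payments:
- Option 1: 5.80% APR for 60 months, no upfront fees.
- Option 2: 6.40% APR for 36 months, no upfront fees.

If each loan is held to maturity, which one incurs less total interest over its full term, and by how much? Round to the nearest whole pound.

Option 2 by £19,751

Option 1: monthly rate = 5.8%/12 = 0.0048333; payment = 375,000 × 0.0048333 / (1 − (1+0.0048333)^−60) = £7,214.98.
Total interest on Option 1 = 60 × £7,214.98 − £375,000 = £57,898.80.
Option 2: at 6.40% the monthly rate is 0.0053333, so the payment is 375,000 × 0.0053333 / (1 − 1.0053333^−36) = £11,476.32.
Total interest on Option 2 = 36 × £11,476.32 − £375,000 = £38,147.52.
Option 2 is lower by £19,751.28.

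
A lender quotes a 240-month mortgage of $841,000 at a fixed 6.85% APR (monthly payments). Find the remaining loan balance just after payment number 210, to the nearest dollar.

With monthly rate i = 6.85%/12 = 0.0057083, the balance after k of n payments is P · [(1+i)^n − (1+i)^k] / [(1+i)^n − 1].
(1+0.0057083)^240 = 3.92005078 and (1+0.0057083)^210 = 3.30468624, so the balance is 841,000 × (3.92005078 − 3.30468624) / (3.92005078 − 1) = $177,230.34.

$177,230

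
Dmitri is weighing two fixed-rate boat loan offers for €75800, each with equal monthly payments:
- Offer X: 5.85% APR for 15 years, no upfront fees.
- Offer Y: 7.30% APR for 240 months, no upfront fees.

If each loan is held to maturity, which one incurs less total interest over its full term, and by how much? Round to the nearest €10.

Offer X by €30,300

Offer X: monthly rate = 5.85%/12 = 0.0048750; payment = 75,800 × 0.0048750 / (1 − (1+0.0048750)^−180) = €633.52.
Total interest on Offer X = 180 × €633.52 − €75,800 = €38,233.60.
Offer Y: at 7.30% the monthly rate is 0.0060833, so the payment is 75,800 × 0.0060833 / (1 − 1.0060833^−240) = €601.40.
Total interest on Offer Y = 240 × €601.40 − €75,800 = €68,536.00.
Offer X is lower by €30,302.40.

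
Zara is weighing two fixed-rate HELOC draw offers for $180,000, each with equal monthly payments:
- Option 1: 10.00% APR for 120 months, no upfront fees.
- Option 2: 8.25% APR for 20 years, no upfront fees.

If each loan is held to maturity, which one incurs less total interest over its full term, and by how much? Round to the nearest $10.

Option 1: at 10.00% the monthly rate is 0.0083333, so the payment is 180,000 × 0.0083333 / (1 − 1.0083333^−120) = $2,378.71.
Total interest on Option 1 = 120 × $2,378.71 − $180,000 = $105,445.20.
Option 2: at 8.25% the monthly rate is 0.0068750, so the payment is 180,000 × 0.0068750 / (1 − 1.0068750^−240) = $1,533.72.
Total interest on Option 2 = 240 × $1,533.72 − $180,000 = $188,092.80.
Option 1 is lower by $82,647.60.

Option 1 by $82,650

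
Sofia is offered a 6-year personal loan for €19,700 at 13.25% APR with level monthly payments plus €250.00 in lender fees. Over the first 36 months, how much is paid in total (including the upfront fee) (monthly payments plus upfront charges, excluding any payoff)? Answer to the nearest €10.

At 13.25% the monthly rate is 0.0110417, so the payment is 19,700 × 0.0110417 / (1 − 1.0110417^−72) = €398.06.
Total outlay = 36 × €398.06 + €250.00 = €14,580.16.

€14,580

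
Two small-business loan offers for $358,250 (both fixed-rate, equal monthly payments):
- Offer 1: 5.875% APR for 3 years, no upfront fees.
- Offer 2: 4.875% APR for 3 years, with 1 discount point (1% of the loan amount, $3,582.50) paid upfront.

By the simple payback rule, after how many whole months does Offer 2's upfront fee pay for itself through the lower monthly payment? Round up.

23 months

Offer 1: monthly rate = 5.875%/12 = 0.0048958; payment = 358,250 × 0.0048958 / (1 − (1+0.0048958)^−36) = $10,878.38.
Offer 2: at 4.875% the monthly rate is 0.0040625, so the payment is 358,250 × 0.0040625 / (1 − 1.0040625^−36) = $10,716.98.
Monthly savings = $10,878.38 − $10,716.98 = $161.40.
Break-even = $3,582.50 / $161.40 = 22.20 → 23 months.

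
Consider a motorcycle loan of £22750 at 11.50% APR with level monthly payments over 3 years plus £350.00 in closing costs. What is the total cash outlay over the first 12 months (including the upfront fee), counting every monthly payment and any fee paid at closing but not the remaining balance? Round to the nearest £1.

£9,352

At 11.50% the monthly rate is 0.0095833, so the payment is 22,750 × 0.0095833 / (1 − 1.0095833^−36) = £750.20.
Total outlay = 12 × £750.20 + £350.00 = £9,352.40.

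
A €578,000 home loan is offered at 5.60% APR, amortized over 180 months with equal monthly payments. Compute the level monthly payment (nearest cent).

At 5.60% the monthly rate is 0.0046667, so the payment is 578,000 × 0.0046667 / (1 − 1.0046667^−180) = €4,753.47.

€4,753.47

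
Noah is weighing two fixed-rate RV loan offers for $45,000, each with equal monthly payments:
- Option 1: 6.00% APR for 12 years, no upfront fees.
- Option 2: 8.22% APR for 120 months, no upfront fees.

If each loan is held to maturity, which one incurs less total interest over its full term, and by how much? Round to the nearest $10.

Option 1 by $2,910

Option 1: monthly rate = 6%/12 = 0.0050000; payment = 45,000 × 0.0050000 / (1 − (1+0.0050000)^−144) = $439.13.
Total interest on Option 1 = 144 × $439.13 − $45,000 = $18,234.72.
Option 2: monthly rate = 8.22%/12 = 0.0068500; payment = 45,000 × 0.0068500 / (1 − (1+0.0068500)^−120) = $551.22.
Total interest on Option 2 = 120 × $551.22 − $45,000 = $21,146.40.
Option 1 is lower by $2,911.68.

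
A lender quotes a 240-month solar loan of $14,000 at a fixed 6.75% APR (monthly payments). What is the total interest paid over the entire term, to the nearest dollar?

$11,548

Monthly rate = 6.75%/12 = 0.0056250; payment = 14,000 × 0.0056250 / (1 − (1+0.0056250)^−240) = $106.45.
Total paid = 240 × $106.45 = $25,548.00; interest = $25,548.00 − $14,000 = $11,548.00.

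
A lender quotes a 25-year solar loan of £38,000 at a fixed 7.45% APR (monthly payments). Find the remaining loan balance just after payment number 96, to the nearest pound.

£32,292

With monthly rate i = 7.45%/12 = 0.0062083, the balance after k of n payments is P · [(1+i)^n − (1+i)^k] / [(1+i)^n − 1].
(1+0.0062083)^300 = 6.40284426 and (1+0.0062083)^96 = 1.81150418, so the balance is 38,000 × (6.40284426 − 1.81150418) / (6.40284426 − 1) = £32,292.42.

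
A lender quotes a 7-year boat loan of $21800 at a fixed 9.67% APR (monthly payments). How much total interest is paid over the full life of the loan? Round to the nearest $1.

$8,289

At 9.67% the monthly rate is 0.0080583, so the payment is 21,800 × 0.0080583 / (1 − 1.0080583^−84) = $358.20.
Total paid = 84 × $358.20 = $30,088.80; interest = $30,088.80 − $21,800 = $8,288.80.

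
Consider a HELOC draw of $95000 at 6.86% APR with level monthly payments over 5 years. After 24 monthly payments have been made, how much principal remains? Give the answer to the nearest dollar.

$60,846

With monthly rate i = 6.86%/12 = 0.0057167, the balance after k of n payments is P · [(1+i)^n − (1+i)^k] / [(1+i)^n − 1].
(1+0.0057167)^60 = 1.40779312 and (1+0.0057167)^24 = 1.14660950, so the balance is 95,000 × (1.40779312 − 1.14660950) / (1.40779312 − 1) = $60,845.67.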